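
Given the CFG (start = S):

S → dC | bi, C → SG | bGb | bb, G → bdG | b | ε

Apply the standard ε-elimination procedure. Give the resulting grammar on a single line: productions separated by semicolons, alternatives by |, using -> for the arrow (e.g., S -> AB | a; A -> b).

S -> bi | dC; C -> S | SG | bb | bGb; G -> b | bd | bdG

Nullable set: {G}.
C -> SG: G nullable, giving S | SG.
C -> bGb: G nullable, giving bGb | bb.
Drop G -> ε.
G -> bdG: G nullable, giving bd | bdG.
Unchanged (no nullable symbols): S -> bi; S -> dC; C -> bb; G -> b.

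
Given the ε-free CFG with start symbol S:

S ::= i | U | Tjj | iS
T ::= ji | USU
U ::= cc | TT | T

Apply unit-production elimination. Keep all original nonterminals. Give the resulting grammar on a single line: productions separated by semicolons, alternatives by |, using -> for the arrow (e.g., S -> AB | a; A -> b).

S -> i | TT | cc | iS | ji | Tjj | USU; T -> ji | USU; U -> TT | cc | ji | USU

Unit productions: S->U, U->T.
Unit pairs (A ⇒* B via units): (S,T), (S,U), (U,T).
S: inherits non-unit rules of {S, T, U} → TT | Tjj | USU | cc | i | iS | ji.
T: inherits non-unit rules of {T} → USU | ji.
U: inherits non-unit rules of {T, U} → TT | USU | cc | ji.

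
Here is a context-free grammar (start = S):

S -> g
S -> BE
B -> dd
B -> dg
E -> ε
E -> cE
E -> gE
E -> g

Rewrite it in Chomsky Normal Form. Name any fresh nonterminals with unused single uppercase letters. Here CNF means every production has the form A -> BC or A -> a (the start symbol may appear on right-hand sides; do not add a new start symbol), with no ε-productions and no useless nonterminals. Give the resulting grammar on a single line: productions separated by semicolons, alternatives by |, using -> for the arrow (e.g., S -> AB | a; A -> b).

Nullable: {E}; after ε-elimination: S -> B | g | BE; B -> dd | dg; E -> c | g | cE | gE.
After unit-elimination: S -> g | BE | dd | dg; B -> dd | dg; E -> c | g | cE | gE.
TERM: introduce D -> c, A -> d, C -> g and substitute in every rule of length ≥2.

S -> g | AA | AC | BE; A -> d; B -> AA | AC; C -> g; D -> c; E -> c | g | CE | DE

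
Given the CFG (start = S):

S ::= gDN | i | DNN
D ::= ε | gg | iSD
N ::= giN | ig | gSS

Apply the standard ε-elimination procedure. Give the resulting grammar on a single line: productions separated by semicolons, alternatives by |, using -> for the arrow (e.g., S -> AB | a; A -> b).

Nullable set: {D}.
S -> DNN: D nullable, giving DNN | NN.
S -> gDN: D nullable, giving gDN | gN.
Drop D -> ε.
D -> iSD: D nullable, giving iS | iSD.
Unchanged (no nullable symbols): S -> i; D -> gg; N -> gSS; N -> giN; N -> ig.

S -> i | NN | gN | DNN | gDN; D -> gg | iS | iSD; N -> ig | gSS | giN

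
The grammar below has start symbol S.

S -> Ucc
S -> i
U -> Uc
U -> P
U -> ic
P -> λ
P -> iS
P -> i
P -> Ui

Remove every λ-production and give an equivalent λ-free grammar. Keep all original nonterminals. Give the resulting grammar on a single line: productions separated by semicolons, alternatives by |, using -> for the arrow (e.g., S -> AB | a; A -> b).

Nullable set: {P, U}.
S -> Ucc: U nullable, giving Ucc | cc.
Drop P -> λ.
P -> Ui: U nullable, giving Ui | i.
U -> P: P nullable, giving P.
U -> Uc: U nullable, giving Uc | c.
Unchanged (no nullable symbols): S -> i; P -> i; P -> iS; U -> ic.

S -> i | cc | Ucc; P -> i | Ui | iS; U -> P | c | Uc | ic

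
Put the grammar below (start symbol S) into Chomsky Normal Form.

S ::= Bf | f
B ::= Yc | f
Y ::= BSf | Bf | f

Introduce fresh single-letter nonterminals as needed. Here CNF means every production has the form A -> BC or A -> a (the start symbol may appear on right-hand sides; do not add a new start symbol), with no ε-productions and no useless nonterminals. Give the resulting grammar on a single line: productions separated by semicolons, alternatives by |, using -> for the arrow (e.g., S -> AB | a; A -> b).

No ε-productions.
No unit productions to eliminate.
TERM: introduce A -> c, C -> f and substitute in every rule of length ≥2.
BIN: Y -> BSC becomes Y -> BD, D -> SC.

S -> f | BC; A -> c; B -> f | YA; C -> f; D -> SC; Y -> f | BC | BD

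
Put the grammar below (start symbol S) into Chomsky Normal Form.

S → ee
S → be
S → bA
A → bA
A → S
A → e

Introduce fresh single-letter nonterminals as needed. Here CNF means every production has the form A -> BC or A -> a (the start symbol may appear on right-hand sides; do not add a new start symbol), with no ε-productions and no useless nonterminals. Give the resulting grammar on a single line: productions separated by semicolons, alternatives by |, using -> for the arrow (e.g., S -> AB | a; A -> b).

S -> BA | BC | CC; A -> e | BA | BC | CC; B -> b; C -> e

No ε-productions.
After unit-elimination: S -> bA | be | ee; A -> e | bA | be | ee.
TERM: introduce B -> b, C -> e and substitute in every rule of length ≥2.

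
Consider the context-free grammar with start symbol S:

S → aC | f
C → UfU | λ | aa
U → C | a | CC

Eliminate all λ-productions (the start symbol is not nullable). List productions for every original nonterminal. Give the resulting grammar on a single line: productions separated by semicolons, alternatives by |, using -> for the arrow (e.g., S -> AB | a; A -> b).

S -> a | f | aC; C -> f | Uf | aa | fU | UfU; U -> C | a | CC

Nullable set: {C, U}.
S -> aC: C nullable, giving a | aC.
Drop C -> λ.
C -> UfU: U, U nullable, giving Uf | UfU | f | fU.
U -> C: C nullable, giving C.
U -> CC: C, C nullable, giving C | CC.
Unchanged (no nullable symbols): S -> f; C -> aa; U -> a.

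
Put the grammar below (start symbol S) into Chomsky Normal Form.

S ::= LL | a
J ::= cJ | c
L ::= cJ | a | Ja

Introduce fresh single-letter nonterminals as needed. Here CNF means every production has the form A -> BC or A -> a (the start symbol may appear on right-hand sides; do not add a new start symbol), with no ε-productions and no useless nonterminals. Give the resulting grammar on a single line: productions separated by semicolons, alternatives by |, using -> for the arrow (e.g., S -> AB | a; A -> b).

No ε-productions.
No unit productions to eliminate.
TERM: introduce B -> a, A -> c and substitute in every rule of length ≥2.

S -> a | LL; A -> c; B -> a; J -> c | AJ; L -> a | AJ | JB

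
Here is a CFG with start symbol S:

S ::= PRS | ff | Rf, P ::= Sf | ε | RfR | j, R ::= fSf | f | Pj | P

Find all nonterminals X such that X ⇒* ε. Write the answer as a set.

{P, R}

Directly nullable (have an ε-rule): {P}.
R is nullable via R -> P (every symbol on the right is already known nullable).
Not nullable: S — each has a terminal in every rule's right-hand side or depends on a non-nullable symbol.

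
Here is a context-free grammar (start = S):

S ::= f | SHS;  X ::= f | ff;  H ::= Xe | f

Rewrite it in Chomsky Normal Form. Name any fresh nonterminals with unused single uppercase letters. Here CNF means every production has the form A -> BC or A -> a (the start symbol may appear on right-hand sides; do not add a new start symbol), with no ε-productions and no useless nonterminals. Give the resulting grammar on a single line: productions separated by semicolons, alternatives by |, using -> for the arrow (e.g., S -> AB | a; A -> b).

No ε-productions.
No unit productions to eliminate.
TERM: introduce A -> e, B -> f and substitute in every rule of length ≥2.
BIN: S -> SHS becomes S -> SC, C -> HS.

S -> f | SC; A -> e; B -> f; C -> HS; H -> f | XA; X -> f | BB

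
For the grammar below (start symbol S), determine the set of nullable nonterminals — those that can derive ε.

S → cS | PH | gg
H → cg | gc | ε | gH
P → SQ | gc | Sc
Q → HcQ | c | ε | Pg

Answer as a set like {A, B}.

Directly nullable (have an ε-rule): {H, Q}.
Not nullable: P, S — each has a terminal in every rule's right-hand side or depends on a non-nullable symbol.

{H, Q}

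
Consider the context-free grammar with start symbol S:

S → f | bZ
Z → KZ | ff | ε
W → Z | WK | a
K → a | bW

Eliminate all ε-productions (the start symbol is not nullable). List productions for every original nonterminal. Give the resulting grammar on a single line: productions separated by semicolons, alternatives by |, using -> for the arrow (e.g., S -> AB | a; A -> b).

Nullable set: {W, Z}.
S -> bZ: Z nullable, giving b | bZ.
K -> bW: W nullable, giving b | bW.
W -> WK: W nullable, giving K | WK.
W -> Z: Z nullable, giving Z.
Drop Z -> ε.
Z -> KZ: Z nullable, giving K | KZ.
Unchanged (no nullable symbols): S -> f; K -> a; W -> a; Z -> ff.

S -> b | f | bZ; K -> a | b | bW; W -> K | Z | a | WK; Z -> K | KZ | ff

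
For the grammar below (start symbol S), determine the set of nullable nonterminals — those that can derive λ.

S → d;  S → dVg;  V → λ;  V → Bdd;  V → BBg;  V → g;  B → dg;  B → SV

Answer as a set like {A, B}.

Directly nullable (have an ε-rule): {V}.
Not nullable: B, S — each has a terminal in every rule's right-hand side or depends on a non-nullable symbol.

{V}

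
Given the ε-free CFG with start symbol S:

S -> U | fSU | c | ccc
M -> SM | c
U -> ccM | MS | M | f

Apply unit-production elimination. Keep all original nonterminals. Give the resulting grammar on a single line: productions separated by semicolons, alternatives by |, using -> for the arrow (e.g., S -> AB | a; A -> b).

S -> c | f | MS | SM | ccM | ccc | fSU; M -> c | SM; U -> c | f | MS | SM | ccM

Unit productions: S->U, U->M.
Unit pairs (A ⇒* B via units): (S,M), (S,U), (U,M).
S: inherits non-unit rules of {M, S, U} → MS | SM | c | ccM | ccc | f | fSU.
M: inherits non-unit rules of {M} → SM | c.
U: inherits non-unit rules of {M, U} → MS | SM | c | ccM | f.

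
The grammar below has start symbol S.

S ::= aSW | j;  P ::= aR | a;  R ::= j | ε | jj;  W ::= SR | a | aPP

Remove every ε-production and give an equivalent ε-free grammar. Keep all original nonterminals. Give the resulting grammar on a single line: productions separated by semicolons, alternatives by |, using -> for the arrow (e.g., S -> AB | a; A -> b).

Nullable set: {R}.
P -> aR: R nullable, giving a | aR.
Drop R -> ε.
W -> SR: R nullable, giving S | SR.
Unchanged (no nullable symbols): S -> aSW; S -> j; P -> a; R -> j; R -> jj; W -> a; W -> aPP.

S -> j | aSW; P -> a | aR; R -> j | jj; W -> S | a | SR | aPP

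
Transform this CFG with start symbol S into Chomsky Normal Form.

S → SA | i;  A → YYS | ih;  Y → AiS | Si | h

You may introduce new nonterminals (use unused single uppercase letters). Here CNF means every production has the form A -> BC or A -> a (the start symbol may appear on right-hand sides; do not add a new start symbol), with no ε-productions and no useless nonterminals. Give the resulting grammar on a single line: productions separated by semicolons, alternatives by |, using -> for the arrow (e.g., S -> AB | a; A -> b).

S -> i | SA; A -> BC | YD; B -> i; C -> h; D -> YS; E -> BS; Y -> h | AE | SB

No ε-productions.
No unit productions to eliminate.
TERM: introduce C -> h, B -> i and substitute in every rule of length ≥2.
BIN: A -> YYS becomes A -> YD, D -> YS; Y -> ABS becomes Y -> AE, E -> BS.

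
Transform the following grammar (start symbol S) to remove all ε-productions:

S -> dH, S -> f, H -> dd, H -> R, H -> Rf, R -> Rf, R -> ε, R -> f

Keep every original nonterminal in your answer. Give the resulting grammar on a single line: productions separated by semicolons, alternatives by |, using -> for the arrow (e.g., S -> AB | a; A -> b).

Nullable set: {H, R}.
S -> dH: H nullable, giving d | dH.
H -> R: R nullable, giving R.
H -> Rf: R nullable, giving Rf | f.
Drop R -> ε.
R -> Rf: R nullable, giving Rf | f.
Unchanged (no nullable symbols): S -> f; H -> dd; R -> f.

S -> d | f | dH; H -> R | f | Rf | dd; R -> f | Rf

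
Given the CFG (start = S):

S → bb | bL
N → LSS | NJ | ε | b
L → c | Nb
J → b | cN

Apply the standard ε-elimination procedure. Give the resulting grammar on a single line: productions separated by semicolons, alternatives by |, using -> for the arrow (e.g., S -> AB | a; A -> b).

Nullable set: {N}.
J -> cN: N nullable, giving c | cN.
L -> Nb: N nullable, giving Nb | b.
Drop N -> ε.
N -> NJ: N nullable, giving J | NJ.
Unchanged (no nullable symbols): S -> bL; S -> bb; J -> b; L -> c; N -> LSS; N -> b.

S -> bL | bb; J -> b | c | cN; L -> b | c | Nb; N -> J | b | NJ | LSS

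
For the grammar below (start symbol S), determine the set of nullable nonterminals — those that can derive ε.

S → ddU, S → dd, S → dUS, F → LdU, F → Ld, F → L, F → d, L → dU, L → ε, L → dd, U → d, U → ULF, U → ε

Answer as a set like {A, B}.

Directly nullable (have an ε-rule): {L, U}.
F is nullable via F -> L (every symbol on the right is already known nullable).
Not nullable: S — each has a terminal in every rule's right-hand side or depends on a non-nullable symbol.

{F, L, U}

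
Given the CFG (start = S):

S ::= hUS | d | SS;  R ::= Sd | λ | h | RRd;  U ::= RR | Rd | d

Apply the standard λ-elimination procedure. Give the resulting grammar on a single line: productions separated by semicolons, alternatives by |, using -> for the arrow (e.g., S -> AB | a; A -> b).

S -> d | SS | hS | hUS; R -> d | h | Rd | Sd | RRd; U -> R | d | RR | Rd

Nullable set: {R, U}.
S -> hUS: U nullable, giving hS | hUS.
Drop R -> λ.
R -> RRd: R, R nullable, giving RRd | Rd | d.
U -> RR: R, R nullable, giving R | RR.
U -> Rd: R nullable, giving Rd | d.
Unchanged (no nullable symbols): S -> SS; S -> d; R -> Sd; R -> h; U -> d.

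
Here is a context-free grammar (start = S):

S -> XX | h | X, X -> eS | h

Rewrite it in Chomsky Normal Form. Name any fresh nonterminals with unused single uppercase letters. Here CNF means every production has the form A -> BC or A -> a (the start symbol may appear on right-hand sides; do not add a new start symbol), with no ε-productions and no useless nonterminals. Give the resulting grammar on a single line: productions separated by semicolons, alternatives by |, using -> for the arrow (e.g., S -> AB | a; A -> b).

No ε-productions.
After unit-elimination: S -> h | XX | eS; X -> h | eS.
TERM: introduce A -> e and substitute in every rule of length ≥2.

S -> h | AS | XX; A -> e; X -> h | AS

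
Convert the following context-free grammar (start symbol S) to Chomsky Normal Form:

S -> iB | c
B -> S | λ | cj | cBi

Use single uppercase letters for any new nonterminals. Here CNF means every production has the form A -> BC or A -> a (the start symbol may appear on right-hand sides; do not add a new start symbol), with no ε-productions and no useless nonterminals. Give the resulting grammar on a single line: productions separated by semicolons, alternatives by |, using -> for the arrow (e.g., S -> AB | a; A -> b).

Nullable: {B}; after ε-elimination: S -> c | i | iB; B -> S | ci | cj | cBi.
After unit-elimination: S -> c | i | iB; B -> c | i | ci | cj | iB | cBi.
TERM: introduce A -> c, C -> i, D -> j and substitute in every rule of length ≥2.
BIN: B -> ABC becomes B -> AE, E -> BC.

S -> c | i | CB; A -> c; B -> c | i | AC | AD | AE | CB; C -> i; D -> j; E -> BC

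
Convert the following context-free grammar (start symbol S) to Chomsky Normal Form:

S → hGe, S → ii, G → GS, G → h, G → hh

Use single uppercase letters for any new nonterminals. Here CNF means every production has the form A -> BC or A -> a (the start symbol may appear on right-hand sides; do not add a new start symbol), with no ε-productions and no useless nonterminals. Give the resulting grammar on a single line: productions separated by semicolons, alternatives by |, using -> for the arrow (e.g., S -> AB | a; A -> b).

No ε-productions.
No unit productions to eliminate.
TERM: introduce B -> e, A -> h, C -> i and substitute in every rule of length ≥2.
BIN: S -> AGB becomes S -> AD, D -> GB.

S -> AD | CC; A -> h; B -> e; C -> i; D -> GB; G -> h | AA | GS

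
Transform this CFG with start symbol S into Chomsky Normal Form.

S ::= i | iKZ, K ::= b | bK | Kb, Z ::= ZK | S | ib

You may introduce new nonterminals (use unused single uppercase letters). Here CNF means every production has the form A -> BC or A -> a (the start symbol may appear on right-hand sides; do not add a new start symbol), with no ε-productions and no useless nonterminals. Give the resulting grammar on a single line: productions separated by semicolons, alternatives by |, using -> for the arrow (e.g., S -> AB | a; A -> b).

S -> i | BC; A -> b; B -> i; C -> KZ; D -> KZ; K -> b | AK | KA; Z -> i | BA | BD | ZK

No ε-productions.
After unit-elimination: S -> i | iKZ; K -> b | Kb | bK; Z -> i | ZK | ib | iKZ.
TERM: introduce A -> b, B -> i and substitute in every rule of length ≥2.
BIN: S -> BKZ becomes S -> BC, C -> KZ; Z -> BKZ becomes Z -> BD, D -> KZ.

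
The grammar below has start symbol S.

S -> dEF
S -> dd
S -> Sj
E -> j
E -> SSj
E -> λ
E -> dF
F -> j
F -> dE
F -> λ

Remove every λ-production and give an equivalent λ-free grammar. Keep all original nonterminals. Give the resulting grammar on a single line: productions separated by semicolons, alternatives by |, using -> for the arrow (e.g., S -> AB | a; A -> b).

S -> d | Sj | dE | dF | dd | dEF; E -> d | j | dF | SSj; F -> d | j | dE

Nullable set: {E, F}.
S -> dEF: E, F nullable, giving d | dE | dEF | dF.
Drop E -> λ.
E -> dF: F nullable, giving d | dF.
Drop F -> λ.
F -> dE: E nullable, giving d | dE.
Unchanged (no nullable symbols): S -> Sj; S -> dd; E -> SSj; E -> j; F -> j.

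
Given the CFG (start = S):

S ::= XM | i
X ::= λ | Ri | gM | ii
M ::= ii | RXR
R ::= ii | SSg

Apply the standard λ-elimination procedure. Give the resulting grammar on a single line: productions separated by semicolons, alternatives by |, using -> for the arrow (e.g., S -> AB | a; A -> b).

Nullable set: {X}.
S -> XM: X nullable, giving M | XM.
M -> RXR: X nullable, giving RR | RXR.
Drop X -> λ.
Unchanged (no nullable symbols): S -> i; M -> ii; R -> SSg; R -> ii; X -> Ri; X -> gM; X -> ii.

S -> M | i | XM; M -> RR | ii | RXR; R -> ii | SSg; X -> Ri | gM | ii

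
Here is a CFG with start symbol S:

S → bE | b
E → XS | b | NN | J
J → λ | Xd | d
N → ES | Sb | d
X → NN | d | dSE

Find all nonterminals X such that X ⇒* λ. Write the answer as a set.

{E, J}

Directly nullable (have an ε-rule): {J}.
E is nullable via E -> J (every symbol on the right is already known nullable).
Not nullable: N, S, X — each has a terminal in every rule's right-hand side or depends on a non-nullable symbol.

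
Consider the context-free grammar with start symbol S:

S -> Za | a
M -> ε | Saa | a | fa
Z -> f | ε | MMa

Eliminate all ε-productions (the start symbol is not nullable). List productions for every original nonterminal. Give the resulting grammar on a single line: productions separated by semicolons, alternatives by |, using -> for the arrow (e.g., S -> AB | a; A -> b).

Nullable set: {M, Z}.
S -> Za: Z nullable, giving Za | a.
Drop M -> ε.
Drop Z -> ε.
Z -> MMa: M, M nullable, giving MMa | Ma | a.
Unchanged (no nullable symbols): S -> a; M -> Saa; M -> a; M -> fa; Z -> f.

S -> a | Za; M -> a | fa | Saa; Z -> a | f | Ma | MMa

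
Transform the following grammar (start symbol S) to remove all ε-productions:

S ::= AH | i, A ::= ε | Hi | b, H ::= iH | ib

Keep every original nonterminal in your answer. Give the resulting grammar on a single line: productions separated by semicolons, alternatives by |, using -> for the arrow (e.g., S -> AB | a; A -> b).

Nullable set: {A}.
S -> AH: A nullable, giving AH | H.
Drop A -> ε.
Unchanged (no nullable symbols): S -> i; A -> Hi; A -> b; H -> iH; H -> ib.

S -> H | i | AH; A -> b | Hi; H -> iH | ib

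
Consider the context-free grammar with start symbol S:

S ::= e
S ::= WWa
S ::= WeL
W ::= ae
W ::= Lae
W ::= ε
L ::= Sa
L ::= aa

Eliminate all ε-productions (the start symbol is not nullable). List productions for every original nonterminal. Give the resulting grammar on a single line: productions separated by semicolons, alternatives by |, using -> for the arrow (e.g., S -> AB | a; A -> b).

Nullable set: {W}.
S -> WWa: W, W nullable, giving WWa | Wa | a.
S -> WeL: W nullable, giving WeL | eL.
Drop W -> ε.
Unchanged (no nullable symbols): S -> e; L -> Sa; L -> aa; W -> Lae; W -> ae.

S -> a | e | Wa | eL | WWa | WeL; L -> Sa | aa; W -> ae | Lae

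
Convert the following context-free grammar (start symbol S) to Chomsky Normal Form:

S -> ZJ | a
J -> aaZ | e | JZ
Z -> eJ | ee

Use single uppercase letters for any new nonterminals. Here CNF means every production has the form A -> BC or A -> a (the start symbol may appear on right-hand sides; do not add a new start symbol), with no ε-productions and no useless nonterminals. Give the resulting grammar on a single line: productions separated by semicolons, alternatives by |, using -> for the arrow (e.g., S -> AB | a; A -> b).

No ε-productions.
No unit productions to eliminate.
TERM: introduce A -> a, B -> e and substitute in every rule of length ≥2.
BIN: J -> AAZ becomes J -> AC, C -> AZ.

S -> a | ZJ; A -> a; B -> e; C -> AZ; J -> e | AC | JZ; Z -> BB | BJ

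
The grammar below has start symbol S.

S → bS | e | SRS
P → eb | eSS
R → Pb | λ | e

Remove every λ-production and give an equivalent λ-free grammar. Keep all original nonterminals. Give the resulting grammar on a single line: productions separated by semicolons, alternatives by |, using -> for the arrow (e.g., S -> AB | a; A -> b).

S -> e | SS | bS | SRS; P -> eb | eSS; R -> e | Pb

Nullable set: {R}.
S -> SRS: R nullable, giving SRS | SS.
Drop R -> λ.
Unchanged (no nullable symbols): S -> bS; S -> e; P -> eSS; P -> eb; R -> Pb; R -> e.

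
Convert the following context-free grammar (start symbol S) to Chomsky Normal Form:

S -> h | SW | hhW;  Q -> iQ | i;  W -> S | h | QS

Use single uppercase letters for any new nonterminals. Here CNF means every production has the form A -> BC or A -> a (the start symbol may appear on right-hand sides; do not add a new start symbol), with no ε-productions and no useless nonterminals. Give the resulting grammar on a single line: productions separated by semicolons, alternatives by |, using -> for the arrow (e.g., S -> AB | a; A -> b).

No ε-productions.
After unit-elimination: S -> h | SW | hhW; Q -> i | iQ; W -> h | QS | SW | hhW.
TERM: introduce B -> h, A -> i and substitute in every rule of length ≥2.
BIN: S -> BBW becomes S -> BC, C -> BW; W -> BBW becomes W -> BD, D -> BW.

S -> h | BC | SW; A -> i; B -> h; C -> BW; D -> BW; Q -> i | AQ; W -> h | BD | QS | SW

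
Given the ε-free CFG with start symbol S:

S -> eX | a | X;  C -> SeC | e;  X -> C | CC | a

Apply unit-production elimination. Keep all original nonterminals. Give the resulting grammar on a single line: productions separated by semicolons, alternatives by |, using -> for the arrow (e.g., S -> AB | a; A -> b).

S -> a | e | CC | eX | SeC; C -> e | SeC; X -> a | e | CC | SeC

Unit productions: S->X, X->C.
Unit pairs (A ⇒* B via units): (S,C), (S,X), (X,C).
S: inherits non-unit rules of {C, S, X} → CC | SeC | a | e | eX.
C: inherits non-unit rules of {C} → SeC | e.
X: inherits non-unit rules of {C, X} → CC | SeC | a | e.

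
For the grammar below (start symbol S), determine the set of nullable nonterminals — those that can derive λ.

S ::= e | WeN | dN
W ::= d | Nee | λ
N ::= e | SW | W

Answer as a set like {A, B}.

{N, W}

Directly nullable (have an ε-rule): {W}.
N is nullable via N -> W (every symbol on the right is already known nullable).
Not nullable: S — each has a terminal in every rule's right-hand side or depends on a non-nullable symbol.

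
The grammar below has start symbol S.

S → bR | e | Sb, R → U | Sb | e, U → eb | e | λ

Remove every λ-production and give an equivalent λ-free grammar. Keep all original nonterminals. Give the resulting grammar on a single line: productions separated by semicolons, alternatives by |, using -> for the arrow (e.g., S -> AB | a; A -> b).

Nullable set: {R, U}.
S -> bR: R nullable, giving b | bR.
R -> U: U nullable, giving U.
Drop U -> λ.
Unchanged (no nullable symbols): S -> Sb; S -> e; R -> Sb; R -> e; U -> e; U -> eb.

S -> b | e | Sb | bR; R -> U | e | Sb; U -> e | eb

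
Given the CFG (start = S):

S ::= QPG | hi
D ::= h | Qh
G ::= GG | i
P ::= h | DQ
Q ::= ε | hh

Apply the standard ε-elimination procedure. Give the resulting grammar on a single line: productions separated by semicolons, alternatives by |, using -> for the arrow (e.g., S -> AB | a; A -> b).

S -> PG | hi | QPG; D -> h | Qh; G -> i | GG; P -> D | h | DQ; Q -> hh

Nullable set: {Q}.
S -> QPG: Q nullable, giving PG | QPG.
D -> Qh: Q nullable, giving Qh | h.
P -> DQ: Q nullable, giving D | DQ.
Drop Q -> ε.
Unchanged (no nullable symbols): S -> hi; D -> h; G -> GG; G -> i; P -> h; Q -> hh.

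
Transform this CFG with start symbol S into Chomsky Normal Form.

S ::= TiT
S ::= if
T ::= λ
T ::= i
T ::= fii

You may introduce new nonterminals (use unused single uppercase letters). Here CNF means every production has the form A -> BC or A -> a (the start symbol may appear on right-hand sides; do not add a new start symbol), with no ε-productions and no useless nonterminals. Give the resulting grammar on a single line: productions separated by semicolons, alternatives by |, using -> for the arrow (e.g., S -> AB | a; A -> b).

Nullable: {T}; after ε-elimination: S -> i | Ti | iT | if | TiT; T -> i | fii.
No unit productions to eliminate.
TERM: introduce B -> f, A -> i and substitute in every rule of length ≥2.
BIN: S -> TAT becomes S -> TC, C -> AT; T -> BAA becomes T -> BD, D -> AA.

S -> i | AB | AT | TA | TC; A -> i; B -> f; C -> AT; D -> AA; T -> i | BD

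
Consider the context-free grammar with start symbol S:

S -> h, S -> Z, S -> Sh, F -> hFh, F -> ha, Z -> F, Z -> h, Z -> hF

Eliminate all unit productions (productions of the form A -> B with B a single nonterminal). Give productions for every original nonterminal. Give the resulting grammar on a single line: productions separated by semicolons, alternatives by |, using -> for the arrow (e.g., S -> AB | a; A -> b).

Unit productions: S->Z, Z->F.
Unit pairs (A ⇒* B via units): (S,F), (S,Z), (Z,F).
S: inherits non-unit rules of {F, S, Z} → Sh | h | hF | hFh | ha.
F: inherits non-unit rules of {F} → hFh | ha.
Z: inherits non-unit rules of {F, Z} → h | hF | hFh | ha.

S -> h | Sh | hF | ha | hFh; F -> ha | hFh; Z -> h | hF | ha | hFh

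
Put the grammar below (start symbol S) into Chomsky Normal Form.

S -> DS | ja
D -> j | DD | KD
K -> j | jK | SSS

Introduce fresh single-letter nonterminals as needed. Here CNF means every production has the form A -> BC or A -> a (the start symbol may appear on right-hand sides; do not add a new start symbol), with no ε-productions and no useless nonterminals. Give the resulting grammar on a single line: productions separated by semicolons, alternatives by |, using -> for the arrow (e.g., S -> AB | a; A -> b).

No ε-productions.
No unit productions to eliminate.
TERM: introduce B -> a, A -> j and substitute in every rule of length ≥2.
BIN: K -> SSS becomes K -> SC, C -> SS.

S -> AB | DS; A -> j; B -> a; C -> SS; D -> j | DD | KD; K -> j | AK | SC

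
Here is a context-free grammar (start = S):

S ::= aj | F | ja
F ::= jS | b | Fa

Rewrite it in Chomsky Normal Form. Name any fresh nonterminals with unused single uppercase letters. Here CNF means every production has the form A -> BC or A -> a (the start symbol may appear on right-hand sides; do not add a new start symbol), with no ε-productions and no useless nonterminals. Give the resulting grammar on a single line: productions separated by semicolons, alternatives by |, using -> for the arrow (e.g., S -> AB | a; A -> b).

No ε-productions.
After unit-elimination: S -> b | Fa | aj | jS | ja; F -> b | Fa | jS.
TERM: introduce A -> a, B -> j and substitute in every rule of length ≥2.

S -> b | AB | BA | BS | FA; A -> a; B -> j; F -> b | BS | FA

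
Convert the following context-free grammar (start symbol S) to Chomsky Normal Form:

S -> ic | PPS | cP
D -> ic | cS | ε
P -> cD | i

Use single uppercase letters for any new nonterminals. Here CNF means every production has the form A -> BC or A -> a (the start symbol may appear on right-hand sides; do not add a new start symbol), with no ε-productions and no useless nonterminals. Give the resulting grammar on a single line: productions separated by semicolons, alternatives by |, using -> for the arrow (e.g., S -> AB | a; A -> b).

S -> AP | BA | PC; A -> c; B -> i; C -> PS; D -> AS | BA; P -> c | i | AD

Nullable: {D}; after ε-elimination: S -> cP | ic | PPS; D -> cS | ic; P -> c | i | cD.
No unit productions to eliminate.
TERM: introduce A -> c, B -> i and substitute in every rule of length ≥2.
BIN: S -> PPS becomes S -> PC, C -> PS.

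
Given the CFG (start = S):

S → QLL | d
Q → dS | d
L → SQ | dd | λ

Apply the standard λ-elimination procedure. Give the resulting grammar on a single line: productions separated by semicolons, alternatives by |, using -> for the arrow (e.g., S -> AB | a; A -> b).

Nullable set: {L}.
S -> QLL: L, L nullable, giving Q | QL | QLL.
Drop L -> λ.
Unchanged (no nullable symbols): S -> d; L -> SQ; L -> dd; Q -> d; Q -> dS.

S -> Q | d | QL | QLL; L -> SQ | dd; Q -> d | dS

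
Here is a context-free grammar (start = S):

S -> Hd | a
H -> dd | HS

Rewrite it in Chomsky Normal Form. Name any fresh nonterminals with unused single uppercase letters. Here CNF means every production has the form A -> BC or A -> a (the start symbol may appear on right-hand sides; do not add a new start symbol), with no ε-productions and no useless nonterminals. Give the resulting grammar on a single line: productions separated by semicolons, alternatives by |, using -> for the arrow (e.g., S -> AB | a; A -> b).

S -> a | HA; A -> d; H -> AA | HS

No ε-productions.
No unit productions to eliminate.
TERM: introduce A -> d and substitute in every rule of length ≥2.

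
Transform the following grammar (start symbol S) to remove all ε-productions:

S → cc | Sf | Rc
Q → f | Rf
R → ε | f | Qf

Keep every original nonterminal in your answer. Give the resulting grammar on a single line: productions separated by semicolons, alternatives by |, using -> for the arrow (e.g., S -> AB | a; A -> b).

S -> c | Rc | Sf | cc; Q -> f | Rf; R -> f | Qf

Nullable set: {R}.
S -> Rc: R nullable, giving Rc | c.
Q -> Rf: R nullable, giving Rf | f.
Drop R -> ε.
Unchanged (no nullable symbols): S -> Sf; S -> cc; Q -> f; R -> Qf; R -> f.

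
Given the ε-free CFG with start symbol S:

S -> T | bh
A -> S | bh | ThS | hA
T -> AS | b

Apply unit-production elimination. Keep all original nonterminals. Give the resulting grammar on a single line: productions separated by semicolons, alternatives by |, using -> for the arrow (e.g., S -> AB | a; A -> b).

Unit productions: A->S, S->T.
Unit pairs (A ⇒* B via units): (A,S), (A,T), (S,T).
S: inherits non-unit rules of {S, T} → AS | b | bh.
A: inherits non-unit rules of {A, S, T} → AS | ThS | b | bh | hA.
T: inherits non-unit rules of {T} → AS | b.

S -> b | AS | bh; A -> b | AS | bh | hA | ThS; T -> b | AS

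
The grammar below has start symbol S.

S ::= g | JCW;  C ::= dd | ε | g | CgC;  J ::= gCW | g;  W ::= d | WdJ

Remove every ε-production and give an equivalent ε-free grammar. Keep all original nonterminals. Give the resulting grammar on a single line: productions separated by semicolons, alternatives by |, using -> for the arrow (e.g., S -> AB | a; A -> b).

S -> g | JW | JCW; C -> g | Cg | dd | gC | CgC; J -> g | gW | gCW; W -> d | WdJ

Nullable set: {C}.
S -> JCW: C nullable, giving JCW | JW.
Drop C -> ε.
C -> CgC: C, C nullable, giving Cg | CgC | g | gC.
J -> gCW: C nullable, giving gCW | gW.
Unchanged (no nullable symbols): S -> g; C -> dd; C -> g; J -> g; W -> WdJ; W -> d.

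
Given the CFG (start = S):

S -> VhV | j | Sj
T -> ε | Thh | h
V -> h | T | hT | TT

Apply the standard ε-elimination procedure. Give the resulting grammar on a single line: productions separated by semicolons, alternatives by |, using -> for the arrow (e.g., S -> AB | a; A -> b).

Nullable set: {T, V}.
S -> VhV: V, V nullable, giving Vh | VhV | h | hV.
Drop T -> ε.
T -> Thh: T nullable, giving Thh | hh.
V -> T: T nullable, giving T.
V -> TT: T, T nullable, giving T | TT.
V -> hT: T nullable, giving h | hT.
Unchanged (no nullable symbols): S -> Sj; S -> j; T -> h; V -> h.

S -> h | j | Sj | Vh | hV | VhV; T -> h | hh | Thh; V -> T | h | TT | hT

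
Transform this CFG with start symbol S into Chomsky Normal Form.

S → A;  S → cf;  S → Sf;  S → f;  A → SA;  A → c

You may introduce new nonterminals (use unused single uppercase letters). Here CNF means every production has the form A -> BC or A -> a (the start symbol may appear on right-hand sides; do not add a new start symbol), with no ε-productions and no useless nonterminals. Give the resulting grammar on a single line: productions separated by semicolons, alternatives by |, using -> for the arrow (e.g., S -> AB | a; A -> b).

S -> c | f | CB | SA | SB; A -> c | SA; B -> f; C -> c

No ε-productions.
After unit-elimination: S -> c | f | SA | Sf | cf; A -> c | SA.
TERM: introduce C -> c, B -> f and substitute in every rule of length ≥2.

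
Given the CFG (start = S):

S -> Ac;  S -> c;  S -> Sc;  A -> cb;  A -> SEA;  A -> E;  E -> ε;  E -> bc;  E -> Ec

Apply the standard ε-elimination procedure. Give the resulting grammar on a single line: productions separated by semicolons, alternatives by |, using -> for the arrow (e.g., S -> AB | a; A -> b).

S -> c | Ac | Sc; A -> E | S | SA | SE | cb | SEA; E -> c | Ec | bc

Nullable set: {A, E}.
S -> Ac: A nullable, giving Ac | c.
A -> E: E nullable, giving E.
A -> SEA: E, A nullable, giving S | SA | SE | SEA.
Drop E -> ε.
E -> Ec: E nullable, giving Ec | c.
Unchanged (no nullable symbols): S -> Sc; S -> c; A -> cb; E -> bc.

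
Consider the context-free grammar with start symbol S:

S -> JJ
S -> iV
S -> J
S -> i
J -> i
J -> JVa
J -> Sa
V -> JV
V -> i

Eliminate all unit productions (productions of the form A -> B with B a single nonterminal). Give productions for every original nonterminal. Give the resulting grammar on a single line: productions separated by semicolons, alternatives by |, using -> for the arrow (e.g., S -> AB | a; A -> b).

S -> i | JJ | Sa | iV | JVa; J -> i | Sa | JVa; V -> i | JV

Unit productions: S->J.
Unit pairs (A ⇒* B via units): (S,J).
S: inherits non-unit rules of {J, S} → JJ | JVa | Sa | i | iV.
J: inherits non-unit rules of {J} → JVa | Sa | i.
V: inherits non-unit rules of {V} → JV | i.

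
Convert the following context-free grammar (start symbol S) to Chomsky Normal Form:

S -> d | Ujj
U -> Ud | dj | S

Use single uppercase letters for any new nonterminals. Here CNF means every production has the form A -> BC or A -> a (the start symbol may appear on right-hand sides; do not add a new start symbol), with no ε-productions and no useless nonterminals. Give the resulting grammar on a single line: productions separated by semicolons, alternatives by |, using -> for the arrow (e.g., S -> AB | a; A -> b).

S -> d | UC; A -> j; B -> d; C -> AA; D -> AA; U -> d | BA | UB | UD

No ε-productions.
After unit-elimination: S -> d | Ujj; U -> d | Ud | dj | Ujj.
TERM: introduce B -> d, A -> j and substitute in every rule of length ≥2.
BIN: S -> UAA becomes S -> UC, C -> AA; U -> UAA becomes U -> UD, D -> AA.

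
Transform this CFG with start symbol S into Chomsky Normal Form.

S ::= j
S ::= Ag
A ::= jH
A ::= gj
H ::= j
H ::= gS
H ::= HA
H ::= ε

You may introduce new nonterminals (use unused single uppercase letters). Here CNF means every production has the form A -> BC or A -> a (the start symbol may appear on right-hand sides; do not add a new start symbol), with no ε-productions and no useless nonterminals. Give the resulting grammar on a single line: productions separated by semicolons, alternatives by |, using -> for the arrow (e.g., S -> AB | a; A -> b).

Nullable: {H}; after ε-elimination: S -> j | Ag; A -> j | gj | jH; H -> A | j | HA | gS.
After unit-elimination: S -> j | Ag; A -> j | gj | jH; H -> j | HA | gS | gj | jH.
TERM: introduce B -> g, C -> j and substitute in every rule of length ≥2.

S -> j | AB; A -> j | BC | CH; B -> g; C -> j; H -> j | BC | BS | CH | HA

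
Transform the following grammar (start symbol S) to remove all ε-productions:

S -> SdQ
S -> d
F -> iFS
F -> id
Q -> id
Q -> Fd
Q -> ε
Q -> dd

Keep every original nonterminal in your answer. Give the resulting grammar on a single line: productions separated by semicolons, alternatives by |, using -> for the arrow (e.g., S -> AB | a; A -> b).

Nullable set: {Q}.
S -> SdQ: Q nullable, giving Sd | SdQ.
Drop Q -> ε.
Unchanged (no nullable symbols): S -> d; F -> iFS; F -> id; Q -> Fd; Q -> dd; Q -> id.

S -> d | Sd | SdQ; F -> id | iFS; Q -> Fd | dd | id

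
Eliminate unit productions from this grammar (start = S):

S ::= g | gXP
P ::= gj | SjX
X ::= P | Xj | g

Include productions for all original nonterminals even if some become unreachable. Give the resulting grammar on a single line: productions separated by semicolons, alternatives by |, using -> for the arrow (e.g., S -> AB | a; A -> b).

S -> g | gXP; P -> gj | SjX; X -> g | Xj | gj | SjX

Unit productions: X->P.
Unit pairs (A ⇒* B via units): (X,P).
S: inherits non-unit rules of {S} → g | gXP.
P: inherits non-unit rules of {P} → SjX | gj.
X: inherits non-unit rules of {P, X} → SjX | Xj | g | gj.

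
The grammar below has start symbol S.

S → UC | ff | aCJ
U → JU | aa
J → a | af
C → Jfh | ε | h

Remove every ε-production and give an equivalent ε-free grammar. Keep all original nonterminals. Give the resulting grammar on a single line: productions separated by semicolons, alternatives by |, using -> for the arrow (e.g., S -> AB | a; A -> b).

S -> U | UC | aJ | ff | aCJ; C -> h | Jfh; J -> a | af; U -> JU | aa

Nullable set: {C}.
S -> UC: C nullable, giving U | UC.
S -> aCJ: C nullable, giving aCJ | aJ.
Drop C -> ε.
Unchanged (no nullable symbols): S -> ff; C -> Jfh; C -> h; J -> a; J -> af; U -> JU; U -> aa.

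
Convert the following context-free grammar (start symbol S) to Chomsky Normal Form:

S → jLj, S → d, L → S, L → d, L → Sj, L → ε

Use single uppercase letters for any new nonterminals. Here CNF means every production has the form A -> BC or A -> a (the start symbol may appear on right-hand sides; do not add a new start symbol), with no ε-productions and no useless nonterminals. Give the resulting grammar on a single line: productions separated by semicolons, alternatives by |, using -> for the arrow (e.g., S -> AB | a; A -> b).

Nullable: {L}; after ε-elimination: S -> d | jj | jLj; L -> S | d | Sj.
After unit-elimination: S -> d | jj | jLj; L -> d | Sj | jj | jLj.
TERM: introduce A -> j and substitute in every rule of length ≥2.
BIN: L -> ALA becomes L -> AB, B -> LA; S -> ALA becomes S -> AC, C -> LA.

S -> d | AA | AC; A -> j; B -> LA; C -> LA; L -> d | AA | AB | SA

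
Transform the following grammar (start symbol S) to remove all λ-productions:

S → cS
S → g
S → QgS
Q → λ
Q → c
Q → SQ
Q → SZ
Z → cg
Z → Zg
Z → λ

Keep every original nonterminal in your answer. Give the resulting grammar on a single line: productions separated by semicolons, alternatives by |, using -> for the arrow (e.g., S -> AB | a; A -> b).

S -> g | cS | gS | QgS; Q -> S | c | SQ | SZ; Z -> g | Zg | cg

Nullable set: {Q, Z}.
S -> QgS: Q nullable, giving QgS | gS.
Drop Q -> λ.
Q -> SQ: Q nullable, giving S | SQ.
Q -> SZ: Z nullable, giving S | SZ.
Drop Z -> λ.
Z -> Zg: Z nullable, giving Zg | g.
Unchanged (no nullable symbols): S -> cS; S -> g; Q -> c; Z -> cg.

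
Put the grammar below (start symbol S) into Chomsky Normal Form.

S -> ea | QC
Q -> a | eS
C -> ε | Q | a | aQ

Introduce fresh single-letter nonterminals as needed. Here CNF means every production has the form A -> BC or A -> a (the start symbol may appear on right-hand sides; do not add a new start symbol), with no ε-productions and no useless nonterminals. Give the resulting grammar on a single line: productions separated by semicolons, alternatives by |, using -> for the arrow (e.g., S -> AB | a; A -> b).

Nullable: {C}; after ε-elimination: S -> Q | QC | ea; C -> Q | a | aQ; Q -> a | eS.
After unit-elimination: S -> a | QC | eS | ea; C -> a | aQ | eS; Q -> a | eS.
TERM: introduce A -> a, B -> e and substitute in every rule of length ≥2.

S -> a | BA | BS | QC; A -> a; B -> e; C -> a | AQ | BS; Q -> a | BS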